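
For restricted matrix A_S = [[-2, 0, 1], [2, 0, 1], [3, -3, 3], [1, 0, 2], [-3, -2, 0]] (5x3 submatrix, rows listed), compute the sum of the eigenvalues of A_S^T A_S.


Sum of eigenvalues of A_S^T A_S = trace(A_S^T A_S) = sum of squared column norms of A_S.
A_S^T A_S diagonal: [27, 13, 15].
trace = 27 + 13 + 15 = 55.

55


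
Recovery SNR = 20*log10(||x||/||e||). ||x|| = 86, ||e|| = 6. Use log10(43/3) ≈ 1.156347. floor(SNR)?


||x||/||e|| = 86/6 = 43/3.
log10(43/3) ≈ 1.156347.
20*log10(||x||/||e||) ≈ 20*1.156347 = 23.12694.
floor(23.12694) = 23.

23


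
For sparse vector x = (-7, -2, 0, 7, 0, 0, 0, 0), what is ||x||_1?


Non-zero entries: [(0, -7), (1, -2), (3, 7)]
Absolute values: [7, 2, 7]
||x||_1 = sum = 16.

16


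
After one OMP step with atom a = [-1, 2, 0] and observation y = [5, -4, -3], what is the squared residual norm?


a^T a = 5.
a^T y = -13.
coeff = -13/5 = -13/5.
||r||^2 = 81/5.

81/5


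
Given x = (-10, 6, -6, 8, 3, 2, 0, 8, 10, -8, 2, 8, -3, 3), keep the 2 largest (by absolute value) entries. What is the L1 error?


Sorted |x_i| descending: [10, 10, 8, 8, 8, 8, 6, 6, 3, 3, 3, 2, 2, 0]
Keep top 2: [10, 10]
Tail entries: [8, 8, 8, 8, 6, 6, 3, 3, 3, 2, 2, 0]
L1 error = sum of tail = 57.

57


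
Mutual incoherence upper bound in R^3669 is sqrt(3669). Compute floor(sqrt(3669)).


60^2 = 3600 <= 3669 < 3721 = 61^2, so 60 <= sqrt(3669) < 61.
floor(sqrt(3669)) = 60.

60


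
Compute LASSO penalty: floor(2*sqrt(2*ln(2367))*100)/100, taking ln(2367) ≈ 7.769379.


ln(2367) ≈ 7.769379.
2*ln(n) ≈ 15.538758.
sqrt(2*ln(n)) ≈ sqrt(15.538758) ≈ 3.941923.
lambda ≈ 2*3.941923 = 7.883846.
floor(lambda*100)/100 = 7.88.

7.88


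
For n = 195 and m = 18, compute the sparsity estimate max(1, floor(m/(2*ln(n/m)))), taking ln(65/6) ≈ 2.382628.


n/m = 195/18 = 65/6.
ln(n/m) ≈ 2.382628.
2*ln(n/m) ≈ 4.765256.
m/(2*ln(n/m)) ≈ 18/4.765256 ≈ 3.7773.
floor = 3.
k_max = max(1, 3) = 3.

3


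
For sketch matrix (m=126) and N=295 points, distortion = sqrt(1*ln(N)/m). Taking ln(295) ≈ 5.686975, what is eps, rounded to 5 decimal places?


ln(295) ≈ 5.686975.
1*ln(N)/m ≈ 1*5.686975/126 ≈ 0.04513472.
eps = sqrt(0.04513472) ≈ 0.2124493 ≈ 0.21245.

0.21245


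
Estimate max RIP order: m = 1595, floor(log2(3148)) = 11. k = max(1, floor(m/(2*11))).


floor(log2(3148)) = 11.
2*11 = 22.
m/(2*floor(log2(n))) = 1595/22 ≈ 72.5.
floor = 72.
k = max(1, 72) = 72.

72


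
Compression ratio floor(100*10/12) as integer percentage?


100*m/n = 100*10/12 ≈ 83.3333.
floor = 83.

83


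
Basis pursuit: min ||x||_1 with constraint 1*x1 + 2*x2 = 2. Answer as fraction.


Axis intercepts:
  x1 = 2, x2 = 0: L1 = 2
  x1 = 0, x2 = 1: L1 = 1
x* = (0, 1)
||x*||_1 = 1.

1


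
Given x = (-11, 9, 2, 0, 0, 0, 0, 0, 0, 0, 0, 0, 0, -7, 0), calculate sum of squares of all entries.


Non-zero entries: [(0, -11), (1, 9), (2, 2), (13, -7)]
Squares: [121, 81, 4, 49]
||x||_2^2 = sum = 255.

255


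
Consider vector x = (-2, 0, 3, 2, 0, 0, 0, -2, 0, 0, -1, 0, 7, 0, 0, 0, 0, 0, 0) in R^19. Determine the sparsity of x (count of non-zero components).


Non-zero positions: [0, 2, 3, 7, 10, 12].
Sparsity = 6.

6


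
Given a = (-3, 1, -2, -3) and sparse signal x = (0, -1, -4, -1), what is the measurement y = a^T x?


Non-zero terms: ['1*-1', '-2*-4', '-3*-1']
Products: [-1, 8, 3]
y = sum = 10.

10


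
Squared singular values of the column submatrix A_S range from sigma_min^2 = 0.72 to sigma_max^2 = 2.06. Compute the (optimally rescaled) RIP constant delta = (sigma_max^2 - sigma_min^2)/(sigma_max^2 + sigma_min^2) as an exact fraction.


lambda_max - lambda_min = 2.06 - 0.72 = 1.34.
lambda_max + lambda_min = 2.06 + 0.72 = 2.78.
delta = 1.34/2.78 = 134/278 = 67/139.

67/139


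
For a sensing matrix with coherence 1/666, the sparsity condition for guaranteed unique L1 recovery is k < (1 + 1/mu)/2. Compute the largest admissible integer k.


1/mu = 666.
1 + 1/mu = 667.
(1 + 1/mu)/2 = 333.5 is not an integer, so k_max = floor(333.5) = 333.

333


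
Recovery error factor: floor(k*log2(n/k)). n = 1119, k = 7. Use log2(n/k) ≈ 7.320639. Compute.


log2(n/k) = log2(1119/7) ≈ 7.320639.
k*log2(n/k) ≈ 7*7.320639 = 51.244473.
floor(51.244473) = 51.

51


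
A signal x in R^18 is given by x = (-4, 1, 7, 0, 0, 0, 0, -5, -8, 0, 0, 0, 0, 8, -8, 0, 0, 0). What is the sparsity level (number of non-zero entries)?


Non-zero positions: [0, 1, 2, 7, 8, 13, 14].
Sparsity = 7.

7


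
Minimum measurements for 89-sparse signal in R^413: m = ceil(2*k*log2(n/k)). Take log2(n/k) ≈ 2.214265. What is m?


log2(n/k) = log2(413/89) ≈ 2.214265.
2*k*log2(n/k) ≈ 2*89*2.214265 = 394.13917.
m = ceil(394.13917) = 395.

395


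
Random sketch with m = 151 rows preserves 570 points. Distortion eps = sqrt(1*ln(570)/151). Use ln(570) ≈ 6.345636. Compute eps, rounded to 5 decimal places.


ln(570) ≈ 6.345636.
1*ln(N)/m ≈ 1*6.345636/151 ≈ 0.04202408.
eps = sqrt(0.04202408) ≈ 0.2049978 ≈ 0.20500.

0.20500


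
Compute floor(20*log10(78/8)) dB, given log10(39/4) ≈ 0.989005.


||x||/||e|| = 78/8 = 39/4.
log10(39/4) ≈ 0.989005.
20*log10(||x||/||e||) ≈ 20*0.989005 = 19.7801.
floor(19.7801) = 19.

19


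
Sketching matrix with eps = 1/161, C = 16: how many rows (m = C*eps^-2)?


1/eps = 161.
(1/eps)^2 = 25921.
m = 16*25921 = 414736.

414736


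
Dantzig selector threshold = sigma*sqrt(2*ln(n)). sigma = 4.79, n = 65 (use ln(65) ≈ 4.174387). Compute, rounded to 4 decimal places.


ln(65) ≈ 4.174387.
2*ln(n) ≈ 8.348774.
sqrt(2*ln(n)) ≈ sqrt(8.348774) ≈ 2.889425.
threshold ≈ 4.79*2.889425 = 13.84034575 ≈ 13.8403.

13.8403


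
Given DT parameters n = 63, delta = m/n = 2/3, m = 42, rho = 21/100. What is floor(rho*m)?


m = 2/3*63 = 42.
rho = 21/100.
rho*m = 21/100*42 = 8.82.
k = floor(8.82) = 8.

8


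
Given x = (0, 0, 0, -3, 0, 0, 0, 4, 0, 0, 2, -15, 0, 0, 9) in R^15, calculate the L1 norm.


Non-zero entries: [(3, -3), (7, 4), (10, 2), (11, -15), (14, 9)]
Absolute values: [3, 4, 2, 15, 9]
||x||_1 = sum = 33.

33


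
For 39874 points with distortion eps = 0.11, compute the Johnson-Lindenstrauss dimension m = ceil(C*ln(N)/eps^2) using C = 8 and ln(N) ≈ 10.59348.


ln(39874) ≈ 10.59348.
eps^2 = 0.11^2 = 0.0121.
C*ln(N)/eps^2 ≈ 8*10.59348/0.0121 ≈ 7003.9537.
m = ceil(7003.9537) = 7004.

7004


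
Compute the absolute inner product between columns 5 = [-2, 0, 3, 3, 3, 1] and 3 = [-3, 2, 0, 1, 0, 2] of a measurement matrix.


Inner product: -2*-3 + 0*2 + 3*0 + 3*1 + 3*0 + 1*2
Products: [6, 0, 0, 3, 0, 2]
Sum = 11.
|dot| = 11.

11


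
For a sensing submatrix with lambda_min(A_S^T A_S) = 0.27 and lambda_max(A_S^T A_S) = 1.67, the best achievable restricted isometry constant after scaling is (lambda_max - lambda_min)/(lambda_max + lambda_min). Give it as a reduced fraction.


lambda_max - lambda_min = 1.67 - 0.27 = 1.40.
lambda_max + lambda_min = 1.67 + 0.27 = 1.94.
delta = 1.40/1.94 = 140/194 = 70/97.

70/97


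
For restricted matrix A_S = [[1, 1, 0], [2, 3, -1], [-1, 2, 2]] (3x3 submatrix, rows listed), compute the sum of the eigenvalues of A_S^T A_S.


Sum of eigenvalues of A_S^T A_S = trace(A_S^T A_S) = sum of squared column norms of A_S.
A_S^T A_S diagonal: [6, 14, 5].
trace = 6 + 14 + 5 = 25.

25


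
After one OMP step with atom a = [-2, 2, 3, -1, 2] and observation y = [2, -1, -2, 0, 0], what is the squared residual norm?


a^T a = 22.
a^T y = -12.
coeff = -12/22 = -6/11.
||r||^2 = 27/11.

27/11


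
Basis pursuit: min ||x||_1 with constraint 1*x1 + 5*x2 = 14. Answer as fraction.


Axis intercepts:
  x1 = 14, x2 = 0: L1 = 14
  x1 = 0, x2 = 14/5: L1 = 14/5
x* = (0, 14/5)
||x*||_1 = 14/5.

14/5


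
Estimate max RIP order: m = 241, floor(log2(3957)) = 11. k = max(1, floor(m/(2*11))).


floor(log2(3957)) = 11.
2*11 = 22.
m/(2*floor(log2(n))) = 241/22 ≈ 10.9545.
floor = 10.
k = max(1, 10) = 10.

10


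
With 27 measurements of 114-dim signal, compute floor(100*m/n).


100*m/n = 100*27/114 ≈ 23.6842.
floor = 23.

23


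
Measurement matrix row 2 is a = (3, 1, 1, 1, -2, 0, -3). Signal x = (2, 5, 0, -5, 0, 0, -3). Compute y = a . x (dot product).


Non-zero terms: ['3*2', '1*5', '1*-5', '-3*-3']
Products: [6, 5, -5, 9]
y = sum = 15.

15


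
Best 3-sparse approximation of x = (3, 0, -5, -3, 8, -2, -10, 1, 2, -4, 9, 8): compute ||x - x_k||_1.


Sorted |x_i| descending: [10, 9, 8, 8, 5, 4, 3, 3, 2, 2, 1, 0]
Keep top 3: [10, 9, 8]
Tail entries: [8, 5, 4, 3, 3, 2, 2, 1, 0]
L1 error = sum of tail = 28.

28


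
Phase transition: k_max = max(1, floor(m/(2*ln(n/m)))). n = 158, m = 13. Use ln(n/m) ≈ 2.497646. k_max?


n/m = 158/13.
ln(n/m) ≈ 2.497646.
2*ln(n/m) ≈ 4.995292.
m/(2*ln(n/m)) ≈ 13/4.995292 ≈ 2.6025.
floor = 2.
k_max = max(1, 2) = 2.

2


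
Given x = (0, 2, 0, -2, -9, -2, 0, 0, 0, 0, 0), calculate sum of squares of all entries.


Non-zero entries: [(1, 2), (3, -2), (4, -9), (5, -2)]
Squares: [4, 4, 81, 4]
||x||_2^2 = sum = 93.

93


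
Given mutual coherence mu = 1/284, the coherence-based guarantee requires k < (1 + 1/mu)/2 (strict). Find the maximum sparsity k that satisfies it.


1/mu = 284.
1 + 1/mu = 285.
(1 + 1/mu)/2 = 142.5 is not an integer, so k_max = floor(142.5) = 142.

142


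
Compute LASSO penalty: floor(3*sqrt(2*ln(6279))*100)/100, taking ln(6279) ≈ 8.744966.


ln(6279) ≈ 8.744966.
2*ln(n) ≈ 17.489932.
sqrt(2*ln(n)) ≈ sqrt(17.489932) ≈ 4.182097.
lambda ≈ 3*4.182097 = 12.546291.
floor(lambda*100)/100 = 12.54.

12.54


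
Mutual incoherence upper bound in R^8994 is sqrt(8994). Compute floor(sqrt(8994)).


94^2 = 8836 <= 8994 < 9025 = 95^2, so 94 <= sqrt(8994) < 95.
floor(sqrt(8994)) = 94.

94


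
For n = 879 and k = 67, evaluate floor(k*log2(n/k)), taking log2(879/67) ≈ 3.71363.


log2(n/k) = log2(879/67) ≈ 3.71363.
k*log2(n/k) ≈ 67*3.71363 = 248.81321.
floor(248.81321) = 248.

248


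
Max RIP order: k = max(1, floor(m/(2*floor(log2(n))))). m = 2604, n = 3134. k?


floor(log2(3134)) = 11.
2*11 = 22.
m/(2*floor(log2(n))) = 2604/22 ≈ 118.3636.
floor = 118.
k = max(1, 118) = 118.

118


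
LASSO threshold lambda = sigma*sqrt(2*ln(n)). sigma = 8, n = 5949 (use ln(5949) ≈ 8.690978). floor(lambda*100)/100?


ln(5949) ≈ 8.690978.
2*ln(n) ≈ 17.381956.
sqrt(2*ln(n)) ≈ sqrt(17.381956) ≈ 4.169167.
lambda ≈ 8*4.169167 = 33.353336.
floor(lambda*100)/100 = 33.35.

33.35


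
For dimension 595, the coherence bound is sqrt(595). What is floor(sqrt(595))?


24^2 = 576 <= 595 < 625 = 25^2, so 24 <= sqrt(595) < 25.
floor(sqrt(595)) = 24.

24


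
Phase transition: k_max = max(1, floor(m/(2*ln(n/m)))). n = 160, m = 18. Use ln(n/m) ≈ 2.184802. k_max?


n/m = 160/18 = 80/9.
ln(n/m) ≈ 2.184802.
2*ln(n/m) ≈ 4.369604.
m/(2*ln(n/m)) ≈ 18/4.369604 ≈ 4.1194.
floor = 4.
k_max = max(1, 4) = 4.

4


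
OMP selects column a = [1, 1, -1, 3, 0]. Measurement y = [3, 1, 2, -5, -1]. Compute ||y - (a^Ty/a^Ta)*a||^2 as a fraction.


a^T a = 12.
a^T y = -13.
coeff = -13/12 = -13/12.
||r||^2 = 311/12.

311/12


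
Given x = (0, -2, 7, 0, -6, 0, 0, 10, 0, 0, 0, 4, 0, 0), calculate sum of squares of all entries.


Non-zero entries: [(1, -2), (2, 7), (4, -6), (7, 10), (11, 4)]
Squares: [4, 49, 36, 100, 16]
||x||_2^2 = sum = 205.

205


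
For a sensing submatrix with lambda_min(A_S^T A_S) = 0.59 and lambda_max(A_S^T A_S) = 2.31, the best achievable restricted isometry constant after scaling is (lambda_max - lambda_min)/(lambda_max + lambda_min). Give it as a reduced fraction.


lambda_max - lambda_min = 2.31 - 0.59 = 1.72.
lambda_max + lambda_min = 2.31 + 0.59 = 2.90.
delta = 1.72/2.90 = 172/290 = 86/145.

86/145


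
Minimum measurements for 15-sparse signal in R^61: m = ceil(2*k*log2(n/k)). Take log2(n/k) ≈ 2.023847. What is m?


log2(n/k) = log2(61/15) ≈ 2.023847.
2*k*log2(n/k) ≈ 2*15*2.023847 = 60.71541.
m = ceil(60.71541) = 61.

61


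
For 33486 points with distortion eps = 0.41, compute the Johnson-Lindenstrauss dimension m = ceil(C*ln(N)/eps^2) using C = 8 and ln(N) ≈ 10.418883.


ln(33486) ≈ 10.418883.
eps^2 = 0.41^2 = 0.1681.
C*ln(N)/eps^2 ≈ 8*10.418883/0.1681 ≈ 495.8421.
m = ceil(495.8421) = 496.

496


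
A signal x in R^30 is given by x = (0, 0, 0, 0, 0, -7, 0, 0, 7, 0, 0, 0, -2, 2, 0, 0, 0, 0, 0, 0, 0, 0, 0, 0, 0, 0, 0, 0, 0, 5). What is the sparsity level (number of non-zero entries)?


Non-zero positions: [5, 8, 12, 13, 29].
Sparsity = 5.

5


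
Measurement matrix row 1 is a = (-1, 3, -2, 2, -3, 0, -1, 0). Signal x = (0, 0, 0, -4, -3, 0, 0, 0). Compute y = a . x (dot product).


Non-zero terms: ['2*-4', '-3*-3']
Products: [-8, 9]
y = sum = 1.

1


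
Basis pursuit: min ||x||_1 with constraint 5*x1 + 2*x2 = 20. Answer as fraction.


Axis intercepts:
  x1 = 4, x2 = 0: L1 = 4
  x1 = 0, x2 = 10: L1 = 10
x* = (4, 0)
||x*||_1 = 4.

4


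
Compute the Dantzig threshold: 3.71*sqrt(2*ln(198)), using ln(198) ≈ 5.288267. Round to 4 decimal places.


ln(198) ≈ 5.288267.
2*ln(n) ≈ 10.576534.
sqrt(2*ln(n)) ≈ sqrt(10.576534) ≈ 3.252158.
threshold ≈ 3.71*3.252158 = 12.06550618 ≈ 12.0655.

12.0655


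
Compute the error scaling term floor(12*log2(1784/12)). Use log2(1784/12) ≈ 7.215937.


log2(n/k) = log2(1784/12) ≈ 7.215937.
k*log2(n/k) ≈ 12*7.215937 = 86.591244.
floor(86.591244) = 86.

86


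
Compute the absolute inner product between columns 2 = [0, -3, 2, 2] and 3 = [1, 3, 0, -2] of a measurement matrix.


Inner product: 0*1 + -3*3 + 2*0 + 2*-2
Products: [0, -9, 0, -4]
Sum = -13.
|dot| = 13.

13


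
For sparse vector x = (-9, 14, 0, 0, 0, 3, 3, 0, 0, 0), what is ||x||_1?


Non-zero entries: [(0, -9), (1, 14), (5, 3), (6, 3)]
Absolute values: [9, 14, 3, 3]
||x||_1 = sum = 29.

29


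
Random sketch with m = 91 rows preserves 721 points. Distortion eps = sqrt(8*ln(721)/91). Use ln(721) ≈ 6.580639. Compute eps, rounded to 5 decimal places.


ln(721) ≈ 6.580639.
8*ln(N)/m ≈ 8*6.580639/91 ≈ 0.57851771.
eps = sqrt(0.57851771) ≈ 0.7606035 ≈ 0.76060.

0.76060


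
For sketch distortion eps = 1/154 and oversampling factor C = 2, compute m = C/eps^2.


1/eps = 154.
(1/eps)^2 = 23716.
m = 2*23716 = 47432.

47432


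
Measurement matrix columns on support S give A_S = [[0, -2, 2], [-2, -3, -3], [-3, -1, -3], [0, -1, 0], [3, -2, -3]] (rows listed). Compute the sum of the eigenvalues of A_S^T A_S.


Sum of eigenvalues of A_S^T A_S = trace(A_S^T A_S) = sum of squared column norms of A_S.
A_S^T A_S diagonal: [22, 19, 31].
trace = 22 + 19 + 31 = 72.

72


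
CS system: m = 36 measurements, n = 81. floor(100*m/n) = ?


100*m/n = 100*36/81 ≈ 44.4444.
floor = 44.

44


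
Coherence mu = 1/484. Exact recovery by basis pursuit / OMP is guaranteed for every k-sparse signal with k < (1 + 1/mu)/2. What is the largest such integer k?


1/mu = 484.
1 + 1/mu = 485.
(1 + 1/mu)/2 = 242.5 is not an integer, so k_max = floor(242.5) = 242.

242


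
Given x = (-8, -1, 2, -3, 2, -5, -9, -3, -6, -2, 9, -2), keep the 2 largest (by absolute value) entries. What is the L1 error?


Sorted |x_i| descending: [9, 9, 8, 6, 5, 3, 3, 2, 2, 2, 2, 1]
Keep top 2: [9, 9]
Tail entries: [8, 6, 5, 3, 3, 2, 2, 2, 2, 1]
L1 error = sum of tail = 34.

34


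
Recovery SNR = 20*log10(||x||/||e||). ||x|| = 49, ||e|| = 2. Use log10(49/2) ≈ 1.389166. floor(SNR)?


||x||/||e|| = 49/2.
log10(49/2) ≈ 1.389166.
20*log10(||x||/||e||) ≈ 20*1.389166 = 27.78332.
floor(27.78332) = 27.

27


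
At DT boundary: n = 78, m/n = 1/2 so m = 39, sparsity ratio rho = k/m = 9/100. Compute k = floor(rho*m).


m = 1/2*78 = 39.
rho = 9/100.
rho*m = 9/100*39 = 3.51.
k = floor(3.51) = 3.

3


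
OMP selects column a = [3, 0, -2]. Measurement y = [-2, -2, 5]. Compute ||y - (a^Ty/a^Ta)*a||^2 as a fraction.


a^T a = 13.
a^T y = -16.
coeff = -16/13 = -16/13.
||r||^2 = 173/13.

173/13


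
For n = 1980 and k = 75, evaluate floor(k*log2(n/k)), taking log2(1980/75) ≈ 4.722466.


log2(n/k) = log2(1980/75) ≈ 4.722466.
k*log2(n/k) ≈ 75*4.722466 = 354.18495.
floor(354.18495) = 354.

354


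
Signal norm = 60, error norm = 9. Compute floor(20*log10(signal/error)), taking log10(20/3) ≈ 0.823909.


||x||/||e|| = 60/9 = 20/3.
log10(20/3) ≈ 0.823909.
20*log10(||x||/||e||) ≈ 20*0.823909 = 16.47818.
floor(16.47818) = 16.

16


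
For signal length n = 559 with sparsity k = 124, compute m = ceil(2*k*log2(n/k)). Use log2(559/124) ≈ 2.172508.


log2(n/k) = log2(559/124) ≈ 2.172508.
2*k*log2(n/k) ≈ 2*124*2.172508 = 538.781984.
m = ceil(538.781984) = 539.

539


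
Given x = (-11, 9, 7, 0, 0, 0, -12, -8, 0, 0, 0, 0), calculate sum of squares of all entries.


Non-zero entries: [(0, -11), (1, 9), (2, 7), (6, -12), (7, -8)]
Squares: [121, 81, 49, 144, 64]
||x||_2^2 = sum = 459.

459


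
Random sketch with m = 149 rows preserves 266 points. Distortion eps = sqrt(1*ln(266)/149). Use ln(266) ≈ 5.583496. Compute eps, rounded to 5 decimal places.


ln(266) ≈ 5.583496.
1*ln(N)/m ≈ 1*5.583496/149 ≈ 0.03747313.
eps = sqrt(0.03747313) ≈ 0.1935798 ≈ 0.19358.

0.19358


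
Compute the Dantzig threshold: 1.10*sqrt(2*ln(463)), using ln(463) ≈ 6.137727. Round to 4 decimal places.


ln(463) ≈ 6.137727.
2*ln(n) ≈ 12.275454.
sqrt(2*ln(n)) ≈ sqrt(12.275454) ≈ 3.503634.
threshold ≈ 1.10*3.503634 = 3.8539974 ≈ 3.8540.

3.8540


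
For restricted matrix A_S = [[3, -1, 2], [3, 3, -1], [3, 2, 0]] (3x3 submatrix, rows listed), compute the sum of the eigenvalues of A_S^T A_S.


Sum of eigenvalues of A_S^T A_S = trace(A_S^T A_S) = sum of squared column norms of A_S.
A_S^T A_S diagonal: [27, 14, 5].
trace = 27 + 14 + 5 = 46.

46


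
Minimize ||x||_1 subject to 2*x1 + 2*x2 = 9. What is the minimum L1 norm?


Axis intercepts:
  x1 = 9/2, x2 = 0: L1 = 9/2
  x1 = 0, x2 = 9/2: L1 = 9/2
x* = (9/2, 0)
||x*||_1 = 9/2.

9/2


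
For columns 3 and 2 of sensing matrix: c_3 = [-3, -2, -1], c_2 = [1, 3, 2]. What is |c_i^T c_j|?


Inner product: -3*1 + -2*3 + -1*2
Products: [-3, -6, -2]
Sum = -11.
|dot| = 11.

11


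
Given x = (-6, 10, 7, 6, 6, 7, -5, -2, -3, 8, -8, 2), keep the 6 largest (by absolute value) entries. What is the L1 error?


Sorted |x_i| descending: [10, 8, 8, 7, 7, 6, 6, 6, 5, 3, 2, 2]
Keep top 6: [10, 8, 8, 7, 7, 6]
Tail entries: [6, 6, 5, 3, 2, 2]
L1 error = sum of tail = 24.

24


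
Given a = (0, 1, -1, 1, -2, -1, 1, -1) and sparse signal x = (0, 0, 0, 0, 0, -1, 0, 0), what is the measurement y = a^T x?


Non-zero terms: ['-1*-1']
Products: [1]
y = sum = 1.

1


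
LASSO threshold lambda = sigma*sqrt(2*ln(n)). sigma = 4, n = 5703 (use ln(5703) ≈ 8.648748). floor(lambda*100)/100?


ln(5703) ≈ 8.648748.
2*ln(n) ≈ 17.297496.
sqrt(2*ln(n)) ≈ sqrt(17.297496) ≈ 4.159026.
lambda ≈ 4*4.159026 = 16.636104.
floor(lambda*100)/100 = 16.63.

16.63


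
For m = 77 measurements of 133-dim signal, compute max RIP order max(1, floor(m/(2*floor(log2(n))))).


floor(log2(133)) = 7.
2*7 = 14.
m/(2*floor(log2(n))) = 77/14 ≈ 5.5.
floor = 5.
k = max(1, 5) = 5.

5


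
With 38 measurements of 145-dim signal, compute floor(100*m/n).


100*m/n = 100*38/145 ≈ 26.2069.
floor = 26.

26


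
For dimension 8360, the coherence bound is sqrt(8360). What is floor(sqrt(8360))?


91^2 = 8281 <= 8360 < 8464 = 92^2, so 91 <= sqrt(8360) < 92.
floor(sqrt(8360)) = 91.

91


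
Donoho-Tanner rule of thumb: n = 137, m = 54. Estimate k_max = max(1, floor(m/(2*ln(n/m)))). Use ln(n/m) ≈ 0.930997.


n/m = 137/54.
ln(n/m) ≈ 0.930997.
2*ln(n/m) ≈ 1.861994.
m/(2*ln(n/m)) ≈ 54/1.861994 ≈ 29.0012.
floor = 29.
k_max = max(1, 29) = 29.

29


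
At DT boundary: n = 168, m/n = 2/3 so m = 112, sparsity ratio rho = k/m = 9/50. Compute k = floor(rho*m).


m = 2/3*168 = 112.
rho = 9/50.
rho*m = 9/50*112 = 20.16.
k = floor(20.16) = 20.

20


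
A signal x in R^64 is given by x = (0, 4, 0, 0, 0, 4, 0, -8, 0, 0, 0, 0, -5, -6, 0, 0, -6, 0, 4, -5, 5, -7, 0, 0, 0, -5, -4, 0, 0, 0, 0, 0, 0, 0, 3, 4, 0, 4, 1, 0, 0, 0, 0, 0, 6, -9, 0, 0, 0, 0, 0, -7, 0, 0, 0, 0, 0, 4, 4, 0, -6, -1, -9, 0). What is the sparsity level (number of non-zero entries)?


Non-zero positions: [1, 5, 7, 12, 13, 16, 18, 19, 20, 21, 25, 26, 34, 35, 37, 38, 44, 45, 51, 57, 58, 60, 61, 62].
Sparsity = 24.

24


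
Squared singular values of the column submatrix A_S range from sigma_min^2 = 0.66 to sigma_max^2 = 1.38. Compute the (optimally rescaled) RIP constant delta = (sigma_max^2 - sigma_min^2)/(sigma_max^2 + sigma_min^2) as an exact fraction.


lambda_max - lambda_min = 1.38 - 0.66 = 0.72.
lambda_max + lambda_min = 1.38 + 0.66 = 2.04.
delta = 0.72/2.04 = 72/204 = 6/17.

6/17


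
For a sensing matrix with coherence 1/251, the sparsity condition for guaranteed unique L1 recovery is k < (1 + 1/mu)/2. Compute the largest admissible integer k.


1/mu = 251.
1 + 1/mu = 252.
(1 + 1/mu)/2 = 126 is an integer and the inequality is strict, so k_max = 126 - 1 = 125.

125


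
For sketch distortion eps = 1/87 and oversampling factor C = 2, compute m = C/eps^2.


1/eps = 87.
(1/eps)^2 = 7569.
m = 2*7569 = 15138.

15138


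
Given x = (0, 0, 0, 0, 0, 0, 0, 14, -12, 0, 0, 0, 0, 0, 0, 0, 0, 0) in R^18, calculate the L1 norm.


Non-zero entries: [(7, 14), (8, -12)]
Absolute values: [14, 12]
||x||_1 = sum = 26.

26


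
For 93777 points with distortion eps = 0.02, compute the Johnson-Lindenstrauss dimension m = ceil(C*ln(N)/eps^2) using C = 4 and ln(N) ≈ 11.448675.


ln(93777) ≈ 11.448675.
eps^2 = 0.02^2 = 0.0004.
C*ln(N)/eps^2 ≈ 4*11.448675/0.0004 ≈ 114486.75.
m = ceil(114486.75) = 114487.

114487


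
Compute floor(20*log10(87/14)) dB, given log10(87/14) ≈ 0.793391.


||x||/||e|| = 87/14.
log10(87/14) ≈ 0.793391.
20*log10(||x||/||e||) ≈ 20*0.793391 = 15.86782.
floor(15.86782) = 15.

15


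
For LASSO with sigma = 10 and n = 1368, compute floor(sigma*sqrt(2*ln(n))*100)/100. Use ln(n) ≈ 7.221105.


ln(1368) ≈ 7.221105.
2*ln(n) ≈ 14.44221.
sqrt(2*ln(n)) ≈ sqrt(14.44221) ≈ 3.800291.
lambda ≈ 10*3.800291 = 38.00291.
floor(lambda*100)/100 = 38.00.

38.00


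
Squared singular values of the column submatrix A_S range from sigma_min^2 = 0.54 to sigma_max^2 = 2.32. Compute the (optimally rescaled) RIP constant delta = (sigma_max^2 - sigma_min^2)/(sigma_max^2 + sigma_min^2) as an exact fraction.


lambda_max - lambda_min = 2.32 - 0.54 = 1.78.
lambda_max + lambda_min = 2.32 + 0.54 = 2.86.
delta = 1.78/2.86 = 178/286 = 89/143.

89/143


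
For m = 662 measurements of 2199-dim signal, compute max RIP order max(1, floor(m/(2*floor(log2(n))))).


floor(log2(2199)) = 11.
2*11 = 22.
m/(2*floor(log2(n))) = 662/22 ≈ 30.0909.
floor = 30.
k = max(1, 30) = 30.

30


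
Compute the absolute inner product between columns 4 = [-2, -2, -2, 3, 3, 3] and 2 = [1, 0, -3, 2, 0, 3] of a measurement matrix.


Inner product: -2*1 + -2*0 + -2*-3 + 3*2 + 3*0 + 3*3
Products: [-2, 0, 6, 6, 0, 9]
Sum = 19.
|dot| = 19.

19


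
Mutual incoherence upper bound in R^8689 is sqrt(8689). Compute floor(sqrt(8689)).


93^2 = 8649 <= 8689 < 8836 = 94^2, so 93 <= sqrt(8689) < 94.
floor(sqrt(8689)) = 93.

93


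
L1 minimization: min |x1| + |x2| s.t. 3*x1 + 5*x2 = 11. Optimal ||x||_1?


Axis intercepts:
  x1 = 11/3, x2 = 0: L1 = 11/3
  x1 = 0, x2 = 11/5: L1 = 11/5
x* = (0, 11/5)
||x*||_1 = 11/5.

11/5


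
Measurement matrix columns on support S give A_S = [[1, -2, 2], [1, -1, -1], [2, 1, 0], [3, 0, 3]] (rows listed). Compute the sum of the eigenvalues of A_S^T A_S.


Sum of eigenvalues of A_S^T A_S = trace(A_S^T A_S) = sum of squared column norms of A_S.
A_S^T A_S diagonal: [15, 6, 14].
trace = 15 + 6 + 14 = 35.

35


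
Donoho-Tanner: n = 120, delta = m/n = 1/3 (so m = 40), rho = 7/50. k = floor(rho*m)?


m = 1/3*120 = 40.
rho = 7/50.
rho*m = 7/50*40 = 5.6.
k = floor(5.6) = 5.

5


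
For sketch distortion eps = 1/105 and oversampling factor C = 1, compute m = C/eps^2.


1/eps = 105.
(1/eps)^2 = 11025.
m = 1*11025 = 11025.

11025


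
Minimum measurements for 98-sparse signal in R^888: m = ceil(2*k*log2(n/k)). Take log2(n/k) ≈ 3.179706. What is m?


log2(n/k) = log2(888/98) ≈ 3.179706.
2*k*log2(n/k) ≈ 2*98*3.179706 = 623.222376.
m = ceil(623.222376) = 624.

624


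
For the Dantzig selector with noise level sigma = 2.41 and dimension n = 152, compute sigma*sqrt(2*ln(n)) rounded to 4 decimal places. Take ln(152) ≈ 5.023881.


ln(152) ≈ 5.023881.
2*ln(n) ≈ 10.047762.
sqrt(2*ln(n)) ≈ sqrt(10.047762) ≈ 3.16982.
threshold ≈ 2.41*3.16982 = 7.6392662 ≈ 7.6393.

7.6393


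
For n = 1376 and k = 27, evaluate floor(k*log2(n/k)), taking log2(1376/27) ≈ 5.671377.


log2(n/k) = log2(1376/27) ≈ 5.671377.
k*log2(n/k) ≈ 27*5.671377 = 153.127179.
floor(153.127179) = 153.

153


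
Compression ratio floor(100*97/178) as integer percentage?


100*m/n = 100*97/178 ≈ 54.4944.
floor = 54.

54


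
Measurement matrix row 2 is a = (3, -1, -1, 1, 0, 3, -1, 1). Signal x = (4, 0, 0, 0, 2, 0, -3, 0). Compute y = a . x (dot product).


Non-zero terms: ['3*4', '0*2', '-1*-3']
Products: [12, 0, 3]
y = sum = 15.

15


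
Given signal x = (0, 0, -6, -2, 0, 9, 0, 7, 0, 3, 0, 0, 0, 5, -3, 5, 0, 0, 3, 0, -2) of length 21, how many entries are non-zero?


Non-zero positions: [2, 3, 5, 7, 9, 13, 14, 15, 18, 20].
Sparsity = 10.

10


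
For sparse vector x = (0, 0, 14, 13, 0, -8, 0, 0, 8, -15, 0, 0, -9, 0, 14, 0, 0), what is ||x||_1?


Non-zero entries: [(2, 14), (3, 13), (5, -8), (8, 8), (9, -15), (12, -9), (14, 14)]
Absolute values: [14, 13, 8, 8, 15, 9, 14]
||x||_1 = sum = 81.

81


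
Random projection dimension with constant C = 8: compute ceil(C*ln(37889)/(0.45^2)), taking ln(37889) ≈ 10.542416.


ln(37889) ≈ 10.542416.
eps^2 = 0.45^2 = 0.2025.
C*ln(N)/eps^2 ≈ 8*10.542416/0.2025 ≈ 416.4905.
m = ceil(416.4905) = 417.

417


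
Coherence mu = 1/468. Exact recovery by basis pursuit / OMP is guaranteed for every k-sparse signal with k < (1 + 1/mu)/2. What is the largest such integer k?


1/mu = 468.
1 + 1/mu = 469.
(1 + 1/mu)/2 = 234.5 is not an integer, so k_max = floor(234.5) = 234.

234


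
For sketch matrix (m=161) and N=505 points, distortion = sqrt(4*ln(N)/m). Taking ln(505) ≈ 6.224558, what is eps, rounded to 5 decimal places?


ln(505) ≈ 6.224558.
4*ln(N)/m ≈ 4*6.224558/161 ≈ 0.1546474.
eps = sqrt(0.1546474) ≈ 0.3932523 ≈ 0.39325.

0.39325


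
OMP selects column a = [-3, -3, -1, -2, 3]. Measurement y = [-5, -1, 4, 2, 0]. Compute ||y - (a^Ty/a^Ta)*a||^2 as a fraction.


a^T a = 32.
a^T y = 10.
coeff = 10/32 = 5/16.
||r||^2 = 343/8.

343/8


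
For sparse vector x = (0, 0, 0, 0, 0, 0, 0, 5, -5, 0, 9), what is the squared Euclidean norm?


Non-zero entries: [(7, 5), (8, -5), (10, 9)]
Squares: [25, 25, 81]
||x||_2^2 = sum = 131.

131


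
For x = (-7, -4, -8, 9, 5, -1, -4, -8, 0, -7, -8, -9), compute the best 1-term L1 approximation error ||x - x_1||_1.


Sorted |x_i| descending: [9, 9, 8, 8, 8, 7, 7, 5, 4, 4, 1, 0]
Keep top 1: [9]
Tail entries: [9, 8, 8, 8, 7, 7, 5, 4, 4, 1, 0]
L1 error = sum of tail = 61.

61


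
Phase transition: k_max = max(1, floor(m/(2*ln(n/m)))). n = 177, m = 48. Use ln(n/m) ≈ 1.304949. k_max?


n/m = 177/48 = 59/16.
ln(n/m) ≈ 1.304949.
2*ln(n/m) ≈ 2.609898.
m/(2*ln(n/m)) ≈ 48/2.609898 ≈ 18.3915.
floor = 18.
k_max = max(1, 18) = 18.

18


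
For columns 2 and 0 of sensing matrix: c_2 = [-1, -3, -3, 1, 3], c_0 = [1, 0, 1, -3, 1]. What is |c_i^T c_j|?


Inner product: -1*1 + -3*0 + -3*1 + 1*-3 + 3*1
Products: [-1, 0, -3, -3, 3]
Sum = -4.
|dot| = 4.

4


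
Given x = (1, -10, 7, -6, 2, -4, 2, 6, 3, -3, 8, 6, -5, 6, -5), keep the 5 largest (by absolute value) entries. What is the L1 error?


Sorted |x_i| descending: [10, 8, 7, 6, 6, 6, 6, 5, 5, 4, 3, 3, 2, 2, 1]
Keep top 5: [10, 8, 7, 6, 6]
Tail entries: [6, 6, 5, 5, 4, 3, 3, 2, 2, 1]
L1 error = sum of tail = 37.

37


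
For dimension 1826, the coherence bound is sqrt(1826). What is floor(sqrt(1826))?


42^2 = 1764 <= 1826 < 1849 = 43^2, so 42 <= sqrt(1826) < 43.
floor(sqrt(1826)) = 42.

42


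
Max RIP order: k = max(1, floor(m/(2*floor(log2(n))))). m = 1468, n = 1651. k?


floor(log2(1651)) = 10.
2*10 = 20.
m/(2*floor(log2(n))) = 1468/20 ≈ 73.4.
floor = 73.
k = max(1, 73) = 73.

73


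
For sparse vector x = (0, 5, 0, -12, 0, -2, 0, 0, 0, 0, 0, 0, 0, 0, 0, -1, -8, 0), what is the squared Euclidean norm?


Non-zero entries: [(1, 5), (3, -12), (5, -2), (15, -1), (16, -8)]
Squares: [25, 144, 4, 1, 64]
||x||_2^2 = sum = 238.

238


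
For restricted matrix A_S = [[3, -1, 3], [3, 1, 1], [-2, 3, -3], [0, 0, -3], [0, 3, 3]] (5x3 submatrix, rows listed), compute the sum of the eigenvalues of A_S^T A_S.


Sum of eigenvalues of A_S^T A_S = trace(A_S^T A_S) = sum of squared column norms of A_S.
A_S^T A_S diagonal: [22, 20, 37].
trace = 22 + 20 + 37 = 79.

79


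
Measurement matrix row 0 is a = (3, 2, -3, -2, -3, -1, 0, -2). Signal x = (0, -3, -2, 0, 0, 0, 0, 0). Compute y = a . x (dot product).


Non-zero terms: ['2*-3', '-3*-2']
Products: [-6, 6]
y = sum = 0.

0


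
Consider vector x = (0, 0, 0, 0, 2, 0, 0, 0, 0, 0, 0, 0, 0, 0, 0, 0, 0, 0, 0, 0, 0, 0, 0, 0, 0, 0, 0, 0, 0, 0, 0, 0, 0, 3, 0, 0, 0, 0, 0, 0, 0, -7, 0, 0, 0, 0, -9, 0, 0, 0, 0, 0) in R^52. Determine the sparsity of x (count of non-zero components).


Non-zero positions: [4, 33, 41, 46].
Sparsity = 4.

4


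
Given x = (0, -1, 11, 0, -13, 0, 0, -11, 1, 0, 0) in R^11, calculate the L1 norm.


Non-zero entries: [(1, -1), (2, 11), (4, -13), (7, -11), (8, 1)]
Absolute values: [1, 11, 13, 11, 1]
||x||_1 = sum = 37.

37


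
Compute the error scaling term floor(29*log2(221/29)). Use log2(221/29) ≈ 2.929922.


log2(n/k) = log2(221/29) ≈ 2.929922.
k*log2(n/k) ≈ 29*2.929922 = 84.967738.
floor(84.967738) = 84.

84


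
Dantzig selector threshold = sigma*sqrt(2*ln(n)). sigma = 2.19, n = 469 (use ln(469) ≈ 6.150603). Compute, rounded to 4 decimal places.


ln(469) ≈ 6.150603.
2*ln(n) ≈ 12.301206.
sqrt(2*ln(n)) ≈ sqrt(12.301206) ≈ 3.507308.
threshold ≈ 2.19*3.507308 = 7.68100452 ≈ 7.6810.

7.6810


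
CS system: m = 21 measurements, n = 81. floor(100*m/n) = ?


100*m/n = 100*21/81 ≈ 25.9259.
floor = 25.

25


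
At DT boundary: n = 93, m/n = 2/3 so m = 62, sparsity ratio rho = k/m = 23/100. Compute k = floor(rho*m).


m = 2/3*93 = 62.
rho = 23/100.
rho*m = 23/100*62 = 14.26.
k = floor(14.26) = 14.

14


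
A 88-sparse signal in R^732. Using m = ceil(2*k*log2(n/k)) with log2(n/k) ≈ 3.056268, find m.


log2(n/k) = log2(732/88) ≈ 3.056268.
2*k*log2(n/k) ≈ 2*88*3.056268 = 537.903168.
m = ceil(537.903168) = 538.

538


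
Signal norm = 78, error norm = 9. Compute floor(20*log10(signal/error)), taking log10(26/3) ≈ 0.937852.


||x||/||e|| = 78/9 = 26/3.
log10(26/3) ≈ 0.937852.
20*log10(||x||/||e||) ≈ 20*0.937852 = 18.75704.
floor(18.75704) = 18.

18


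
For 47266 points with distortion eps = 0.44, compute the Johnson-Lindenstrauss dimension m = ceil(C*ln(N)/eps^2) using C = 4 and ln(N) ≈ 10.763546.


ln(47266) ≈ 10.763546.
eps^2 = 0.44^2 = 0.1936.
C*ln(N)/eps^2 ≈ 4*10.763546/0.1936 ≈ 222.3873.
m = ceil(222.3873) = 223.

223


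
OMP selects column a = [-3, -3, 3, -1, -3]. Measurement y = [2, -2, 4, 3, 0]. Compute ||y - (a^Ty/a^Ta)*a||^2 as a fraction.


a^T a = 37.
a^T y = 9.
coeff = 9/37 = 9/37.
||r||^2 = 1140/37.

1140/37


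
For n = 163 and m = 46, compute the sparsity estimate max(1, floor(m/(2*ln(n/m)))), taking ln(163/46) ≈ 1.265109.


n/m = 163/46.
ln(n/m) ≈ 1.265109.
2*ln(n/m) ≈ 2.530218.
m/(2*ln(n/m)) ≈ 46/2.530218 ≈ 18.1803.
floor = 18.
k_max = max(1, 18) = 18.

18


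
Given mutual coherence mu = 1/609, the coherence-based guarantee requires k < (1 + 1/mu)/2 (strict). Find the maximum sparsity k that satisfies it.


1/mu = 609.
1 + 1/mu = 610.
(1 + 1/mu)/2 = 305 is an integer and the inequality is strict, so k_max = 305 - 1 = 304.

304


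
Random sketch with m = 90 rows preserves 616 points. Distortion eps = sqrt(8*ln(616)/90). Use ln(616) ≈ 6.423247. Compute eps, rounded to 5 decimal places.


ln(616) ≈ 6.423247.
8*ln(N)/m ≈ 8*6.423247/90 ≈ 0.57095529.
eps = sqrt(0.57095529) ≈ 0.7556158 ≈ 0.75562.

0.75562


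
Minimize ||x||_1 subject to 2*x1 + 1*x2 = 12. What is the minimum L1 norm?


Axis intercepts:
  x1 = 6, x2 = 0: L1 = 6
  x1 = 0, x2 = 12: L1 = 12
x* = (6, 0)
||x*||_1 = 6.

6


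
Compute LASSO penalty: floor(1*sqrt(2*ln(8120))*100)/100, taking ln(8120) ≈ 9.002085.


ln(8120) ≈ 9.002085.
2*ln(n) ≈ 18.00417.
sqrt(2*ln(n)) ≈ sqrt(18.00417) ≈ 4.243132.
lambda ≈ 1*4.243132 = 4.243132.
floor(lambda*100)/100 = 4.24.

4.24


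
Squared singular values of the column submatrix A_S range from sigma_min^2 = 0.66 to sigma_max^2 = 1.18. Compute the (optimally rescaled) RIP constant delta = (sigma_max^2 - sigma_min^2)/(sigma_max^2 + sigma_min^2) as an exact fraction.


lambda_max - lambda_min = 1.18 - 0.66 = 0.52.
lambda_max + lambda_min = 1.18 + 0.66 = 1.84.
delta = 0.52/1.84 = 52/184 = 13/46.

13/46


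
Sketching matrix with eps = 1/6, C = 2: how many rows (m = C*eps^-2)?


1/eps = 6.
(1/eps)^2 = 36.
m = 2*36 = 72.

72


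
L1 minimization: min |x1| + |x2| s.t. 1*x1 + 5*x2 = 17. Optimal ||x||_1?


Axis intercepts:
  x1 = 17, x2 = 0: L1 = 17
  x1 = 0, x2 = 17/5: L1 = 17/5
x* = (0, 17/5)
||x*||_1 = 17/5.

17/5


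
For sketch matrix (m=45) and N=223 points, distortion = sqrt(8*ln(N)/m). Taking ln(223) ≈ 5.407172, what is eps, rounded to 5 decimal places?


ln(223) ≈ 5.407172.
8*ln(N)/m ≈ 8*5.407172/45 ≈ 0.96127502.
eps = sqrt(0.96127502) ≈ 0.9804463 ≈ 0.98045.

0.98045


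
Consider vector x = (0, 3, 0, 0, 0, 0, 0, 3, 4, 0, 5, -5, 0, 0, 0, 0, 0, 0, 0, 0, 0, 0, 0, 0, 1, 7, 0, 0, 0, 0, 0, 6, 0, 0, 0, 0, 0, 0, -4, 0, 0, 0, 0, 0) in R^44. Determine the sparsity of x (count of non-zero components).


Non-zero positions: [1, 7, 8, 10, 11, 24, 25, 31, 38].
Sparsity = 9.

9


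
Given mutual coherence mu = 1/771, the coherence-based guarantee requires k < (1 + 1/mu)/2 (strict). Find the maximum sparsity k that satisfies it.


1/mu = 771.
1 + 1/mu = 772.
(1 + 1/mu)/2 = 386 is an integer and the inequality is strict, so k_max = 386 - 1 = 385.

385


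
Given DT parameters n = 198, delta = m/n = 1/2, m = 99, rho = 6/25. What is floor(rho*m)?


m = 1/2*198 = 99.
rho = 6/25.
rho*m = 6/25*99 = 23.76.
k = floor(23.76) = 23.

23


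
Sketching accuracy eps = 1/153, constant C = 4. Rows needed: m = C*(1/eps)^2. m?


1/eps = 153.
(1/eps)^2 = 23409.
m = 4*23409 = 93636.

93636


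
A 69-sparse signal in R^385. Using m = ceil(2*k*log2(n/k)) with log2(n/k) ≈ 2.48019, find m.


log2(n/k) = log2(385/69) ≈ 2.48019.
2*k*log2(n/k) ≈ 2*69*2.48019 = 342.26622.
m = ceil(342.26622) = 343.

343


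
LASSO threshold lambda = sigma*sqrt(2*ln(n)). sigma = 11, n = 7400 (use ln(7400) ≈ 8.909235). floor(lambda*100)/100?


ln(7400) ≈ 8.909235.
2*ln(n) ≈ 17.81847.
sqrt(2*ln(n)) ≈ sqrt(17.81847) ≈ 4.221193.
lambda ≈ 11*4.221193 = 46.433123.
floor(lambda*100)/100 = 46.43.

46.43


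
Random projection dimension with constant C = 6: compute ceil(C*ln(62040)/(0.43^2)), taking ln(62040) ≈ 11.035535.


ln(62040) ≈ 11.035535.
eps^2 = 0.43^2 = 0.1849.
C*ln(N)/eps^2 ≈ 6*11.035535/0.1849 ≈ 358.1028.
m = ceil(358.1028) = 359.

359


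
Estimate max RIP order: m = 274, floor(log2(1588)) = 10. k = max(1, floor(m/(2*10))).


floor(log2(1588)) = 10.
2*10 = 20.
m/(2*floor(log2(n))) = 274/20 ≈ 13.7.
floor = 13.
k = max(1, 13) = 13.

13


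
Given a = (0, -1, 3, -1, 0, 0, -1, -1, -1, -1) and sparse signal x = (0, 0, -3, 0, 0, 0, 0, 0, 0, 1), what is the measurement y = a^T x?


Non-zero terms: ['3*-3', '-1*1']
Products: [-9, -1]
y = sum = -10.

-10


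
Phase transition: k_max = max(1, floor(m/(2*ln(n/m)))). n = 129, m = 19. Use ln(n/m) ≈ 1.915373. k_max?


n/m = 129/19.
ln(n/m) ≈ 1.915373.
2*ln(n/m) ≈ 3.830746.
m/(2*ln(n/m)) ≈ 19/3.830746 ≈ 4.9599.
floor = 4.
k_max = max(1, 4) = 4.

4


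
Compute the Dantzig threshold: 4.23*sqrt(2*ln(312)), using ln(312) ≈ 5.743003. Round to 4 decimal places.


ln(312) ≈ 5.743003.
2*ln(n) ≈ 11.486006.
sqrt(2*ln(n)) ≈ sqrt(11.486006) ≈ 3.389101.
threshold ≈ 4.23*3.389101 = 14.33589723 ≈ 14.3359.

14.3359


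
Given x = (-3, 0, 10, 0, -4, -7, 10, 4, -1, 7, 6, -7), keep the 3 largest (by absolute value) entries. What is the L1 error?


Sorted |x_i| descending: [10, 10, 7, 7, 7, 6, 4, 4, 3, 1, 0, 0]
Keep top 3: [10, 10, 7]
Tail entries: [7, 7, 6, 4, 4, 3, 1, 0, 0]
L1 error = sum of tail = 32.

32


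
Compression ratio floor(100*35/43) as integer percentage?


100*m/n = 100*35/43 ≈ 81.3953.
floor = 81.

81


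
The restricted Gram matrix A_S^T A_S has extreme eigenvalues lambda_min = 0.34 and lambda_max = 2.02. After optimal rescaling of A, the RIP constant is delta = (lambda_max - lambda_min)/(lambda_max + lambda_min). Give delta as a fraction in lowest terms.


lambda_max - lambda_min = 2.02 - 0.34 = 1.68.
lambda_max + lambda_min = 2.02 + 0.34 = 2.36.
delta = 1.68/2.36 = 168/236 = 42/59.

42/59


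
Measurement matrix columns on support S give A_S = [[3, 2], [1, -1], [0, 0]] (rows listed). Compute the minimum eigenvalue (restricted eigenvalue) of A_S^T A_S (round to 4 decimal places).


A_S^T A_S = [[10, 5], [5, 5]].
trace = 15.
det = 25.
disc = trace^2 - 4*det = 225 - 4*25 = 125.
sqrt(125) ≈ 11.180340.
lam_min = (15 - sqrt(125))/2 ≈ (15 - 11.180340)/2 = 1.90983 ≈ 1.9098.

1.9098


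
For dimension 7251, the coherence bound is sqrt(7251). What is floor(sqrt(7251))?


85^2 = 7225 <= 7251 < 7396 = 86^2, so 85 <= sqrt(7251) < 86.
floor(sqrt(7251)) = 85.

85


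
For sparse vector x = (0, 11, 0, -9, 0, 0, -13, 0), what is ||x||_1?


Non-zero entries: [(1, 11), (3, -9), (6, -13)]
Absolute values: [11, 9, 13]
||x||_1 = sum = 33.

33


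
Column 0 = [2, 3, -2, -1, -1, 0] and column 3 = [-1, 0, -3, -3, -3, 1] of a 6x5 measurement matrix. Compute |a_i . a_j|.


Inner product: 2*-1 + 3*0 + -2*-3 + -1*-3 + -1*-3 + 0*1
Products: [-2, 0, 6, 3, 3, 0]
Sum = 10.
|dot| = 10.

10


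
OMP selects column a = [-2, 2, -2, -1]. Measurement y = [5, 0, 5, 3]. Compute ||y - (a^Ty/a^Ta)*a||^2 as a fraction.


a^T a = 13.
a^T y = -23.
coeff = -23/13 = -23/13.
||r||^2 = 238/13.

238/13


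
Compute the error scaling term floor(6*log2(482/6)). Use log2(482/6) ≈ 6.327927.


log2(n/k) = log2(482/6) ≈ 6.327927.
k*log2(n/k) ≈ 6*6.327927 = 37.967562.
floor(37.967562) = 37.

37


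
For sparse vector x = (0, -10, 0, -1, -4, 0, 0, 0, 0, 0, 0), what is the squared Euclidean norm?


Non-zero entries: [(1, -10), (3, -1), (4, -4)]
Squares: [100, 1, 16]
||x||_2^2 = sum = 117.

117


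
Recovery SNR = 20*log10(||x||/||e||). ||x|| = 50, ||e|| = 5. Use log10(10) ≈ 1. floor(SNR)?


||x||/||e|| = 50/5 = 10.
log10(10) ≈ 1.
20*log10(||x||/||e||) ≈ 20*1 = 20.
floor(20) = 20.

20


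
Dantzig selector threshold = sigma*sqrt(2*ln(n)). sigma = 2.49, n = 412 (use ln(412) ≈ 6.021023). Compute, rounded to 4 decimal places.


ln(412) ≈ 6.021023.
2*ln(n) ≈ 12.042046.
sqrt(2*ln(n)) ≈ sqrt(12.042046) ≈ 3.470165.
threshold ≈ 2.49*3.470165 = 8.64071085 ≈ 8.6407.

8.6407


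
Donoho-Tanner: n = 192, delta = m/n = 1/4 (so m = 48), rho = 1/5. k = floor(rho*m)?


m = 1/4*192 = 48.
rho = 1/5.
rho*m = 1/5*48 = 9.6.
k = floor(9.6) = 9.

9
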